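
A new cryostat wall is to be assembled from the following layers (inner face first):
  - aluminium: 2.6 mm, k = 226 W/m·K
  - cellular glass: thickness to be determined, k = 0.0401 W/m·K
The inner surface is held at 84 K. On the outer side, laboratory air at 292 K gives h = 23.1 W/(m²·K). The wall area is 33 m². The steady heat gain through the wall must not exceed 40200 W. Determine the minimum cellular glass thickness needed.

L ≈ 5.11 mm

Series thermal resistances:
R_aluminium = L/(kA) = 0.0026/(226×33) = 3.486×10^-7 K/W
R_outer film = 1/(h_o·A) = 1/(23.1×33) = 0.001312 K/W
Sum of the known resistances R_other = 0.001312 K/W
Required total resistance R_tot = ΔT/Q_allow = 208/40200 = 0.005174 K/W
R_cellular glass = R_tot − R_other = 0.003862 K/W
L = R·k·A = 0.003862×0.0401×33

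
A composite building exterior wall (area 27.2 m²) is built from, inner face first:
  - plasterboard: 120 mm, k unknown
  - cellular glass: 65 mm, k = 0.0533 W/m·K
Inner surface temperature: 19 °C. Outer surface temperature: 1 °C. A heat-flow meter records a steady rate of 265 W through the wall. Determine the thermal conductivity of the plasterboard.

Thermal resistances in series:
R_cellular glass = L/(kA) = 0.065/(0.0533×27.2) = 0.04484 K/W
Sum of known resistances R_other = 0.04484 K/W
Total R = ΔT/Q = 18/265 = 0.06792 K/W
R_plasterboard = R_total − R_other = 0.02309 K/W
k = L/(R·A) = 0.12/(0.02309×27.2)

k ≈ 0.191 W/(m·K)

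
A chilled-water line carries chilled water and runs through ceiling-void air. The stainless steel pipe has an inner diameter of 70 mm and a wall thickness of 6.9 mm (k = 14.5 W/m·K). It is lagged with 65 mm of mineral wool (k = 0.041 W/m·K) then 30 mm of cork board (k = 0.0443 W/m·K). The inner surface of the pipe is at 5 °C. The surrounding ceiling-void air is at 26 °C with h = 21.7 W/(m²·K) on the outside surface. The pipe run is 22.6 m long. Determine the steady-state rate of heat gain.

For a radial system each layer contributes R = ln(r_out/r_in)/(2πkL); films add R = 1/(hA).
R_stainless steel pipe wall = ln(41.9/35)/(2π×14.5×22.6) = 8.739×10^-5 K/W
R_mineral wool = ln(106.9/41.9)/(2π×0.041×22.6) = 0.1609 K/W
R_cork board = ln(136.9/106.9)/(2π×0.0443×22.6) = 0.03932 K/W
R_outer film = 1/(h_o·2πr_oL) = 1/(21.7×2π×0.1369×22.6) = 0.002371 K/W
R_total = 0.2027 K/W
Q = ΔT/R_total = 21/0.2027

Q ≈ 104 W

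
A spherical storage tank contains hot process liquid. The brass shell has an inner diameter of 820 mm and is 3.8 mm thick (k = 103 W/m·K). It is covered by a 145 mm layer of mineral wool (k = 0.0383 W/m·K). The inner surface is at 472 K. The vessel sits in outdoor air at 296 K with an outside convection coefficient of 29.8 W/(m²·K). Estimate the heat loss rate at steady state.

Q ≈ 134 W

Spherical conduction: R = (1/r_in − 1/r_out)/(4πk) per layer; series-sum.
R_brass shell = (1/0.41 − 1/0.4138)/(4π×103) = 1.73×10^-5 K/W
R_mineral wool = (1/0.4138 − 1/0.5588)/(4π×0.0383) = 1.303 K/W
R_outer film = 1/(h·4πr_o²) = 1/(29.8×4π×0.5588²) = 0.008552 K/W
R_total = 1.311 K/W
Q = ΔT/R_total = 176/1.311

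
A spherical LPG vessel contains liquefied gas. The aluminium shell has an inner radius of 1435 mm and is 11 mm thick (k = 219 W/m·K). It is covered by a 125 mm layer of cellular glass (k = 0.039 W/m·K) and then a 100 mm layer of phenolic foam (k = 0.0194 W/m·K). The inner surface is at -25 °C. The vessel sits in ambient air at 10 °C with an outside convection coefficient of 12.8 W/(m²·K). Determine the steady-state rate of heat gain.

Q ≈ 129 W

For a spherical shell R = (1/r₁ − 1/r₂)/(4πk); film R = 1/(h·4πr²). In series:
R_aluminium shell = (1/1.435 − 1/1.446)/(4π×219) = 1.926×10^-6 K/W
R_cellular glass = (1/1.446 − 1/1.571)/(4π×0.039) = 0.1123 K/W
R_phenolic foam = (1/1.571 − 1/1.671)/(4π×0.0194) = 0.1563 K/W
R_outer film = 1/(h·4πr_o²) = 1/(12.8×4π×1.671²) = 0.002227 K/W
R_total = 0.2708 K/W
Q = ΔT/R_total = 35/0.2708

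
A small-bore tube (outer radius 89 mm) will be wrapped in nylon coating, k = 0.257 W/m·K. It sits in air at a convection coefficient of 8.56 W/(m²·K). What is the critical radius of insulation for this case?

r_cr ≈ 30 mm

For a cylinder r_cr = k/h = 0.257/8.56
r_cr = 30 mm; since the bare radius (89 mm) is above r_cr, any added insulation will reduce heat loss.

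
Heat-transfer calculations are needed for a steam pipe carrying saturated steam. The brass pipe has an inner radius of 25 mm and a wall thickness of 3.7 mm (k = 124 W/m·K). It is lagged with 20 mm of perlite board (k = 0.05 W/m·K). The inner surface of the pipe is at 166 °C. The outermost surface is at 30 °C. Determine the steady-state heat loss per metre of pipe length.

q′ ≈ 80.8 W/m

For a radial system each layer contributes R = ln(r_out/r_in)/(2πkL); films add R = 1/(hA).
R_brass pipe wall = ln(28.7/25)/(2π×124×1) = 1.772×10^-4 K/W
R_perlite board = ln(48.7/28.7)/(2π×0.05×1) = 1.683 K/W
R_total = 1.683 K/W
Q = ΔT/R_total = 136/1.683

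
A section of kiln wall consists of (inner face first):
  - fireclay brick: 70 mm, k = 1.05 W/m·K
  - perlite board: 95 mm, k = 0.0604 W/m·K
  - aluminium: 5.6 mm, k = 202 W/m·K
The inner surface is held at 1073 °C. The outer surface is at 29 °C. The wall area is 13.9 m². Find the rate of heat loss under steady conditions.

Thermal resistances in series:
R_fireclay brick = L/(kA) = 0.07/(1.05×13.9) = 0.004796 K/W
R_perlite board = L/(kA) = 0.095/(0.0604×13.9) = 0.1132 K/W
R_aluminium = L/(kA) = 0.0056/(202×13.9) = 1.994×10^-6 K/W
R_total = 0.118 K/W
Q = ΔT / R_total = 1044 / 0.118

Q ≈ 8850 W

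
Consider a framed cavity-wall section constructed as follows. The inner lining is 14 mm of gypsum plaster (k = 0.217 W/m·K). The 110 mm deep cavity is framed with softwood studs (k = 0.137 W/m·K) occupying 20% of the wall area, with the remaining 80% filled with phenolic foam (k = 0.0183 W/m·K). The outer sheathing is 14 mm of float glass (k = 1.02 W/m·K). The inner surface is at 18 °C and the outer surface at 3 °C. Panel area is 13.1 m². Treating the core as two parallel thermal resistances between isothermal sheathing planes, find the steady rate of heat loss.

Sheathing layers in series; stud and cavity paths in parallel between them.
R_inner = 0.014/(0.217×13.1) = 0.004925 K/W
R_stud  = 0.11/(0.137×0.2×13.1) = 0.3065 K/W
R_cav   = 0.11/(0.0183×0.8×13.1) = 0.5736 K/W
1/R_core = 1/R_stud + 1/R_cav → R_core = 0.1997 K/W
R_outer = 0.014/(1.02×13.1) = 0.001048 K/W
R_total = 0.2057 K/W
Q = ΔT/R_total = 15/0.2057

Q ≈ 72.9 W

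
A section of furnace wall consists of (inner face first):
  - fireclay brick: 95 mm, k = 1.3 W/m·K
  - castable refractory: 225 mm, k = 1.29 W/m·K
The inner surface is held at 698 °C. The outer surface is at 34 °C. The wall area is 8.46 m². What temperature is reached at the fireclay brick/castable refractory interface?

Treating each layer as a thermal resistance in series:
R_fireclay brick = L/(kA) = 0.095/(1.3×8.46) = 0.008638 K/W
R_castable refractory = L/(kA) = 0.225/(1.29×8.46) = 0.02062 K/W
R_total = 0.02925 K/W;  Q = ΔT/R_total = 664/0.02925 = 22700 W
T_interface = T_inner − Q·ΣR(inner→interface) = 698 − 22700×0.008638

T ≈ 502 °C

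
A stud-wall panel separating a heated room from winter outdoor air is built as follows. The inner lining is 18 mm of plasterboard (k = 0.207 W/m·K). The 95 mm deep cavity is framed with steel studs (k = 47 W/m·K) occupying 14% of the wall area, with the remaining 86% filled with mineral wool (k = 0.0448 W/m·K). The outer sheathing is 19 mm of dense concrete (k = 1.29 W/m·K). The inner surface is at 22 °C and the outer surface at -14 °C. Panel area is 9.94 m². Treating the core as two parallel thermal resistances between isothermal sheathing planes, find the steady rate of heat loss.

Sheathing layers in series; stud and cavity paths in parallel between them.
R_inner = 0.018/(0.207×9.94) = 0.008748 K/W
R_stud  = 0.095/(47×0.14×9.94) = 0.001452 K/W
R_cav   = 0.095/(0.0448×0.86×9.94) = 0.2481 K/W
1/R_core = 1/R_stud + 1/R_cav → R_core = 0.001444 K/W
R_outer = 0.019/(1.29×9.94) = 0.001482 K/W
R_total = 0.01167 K/W
Q = ΔT/R_total = 36/0.01167

Q ≈ 3080 W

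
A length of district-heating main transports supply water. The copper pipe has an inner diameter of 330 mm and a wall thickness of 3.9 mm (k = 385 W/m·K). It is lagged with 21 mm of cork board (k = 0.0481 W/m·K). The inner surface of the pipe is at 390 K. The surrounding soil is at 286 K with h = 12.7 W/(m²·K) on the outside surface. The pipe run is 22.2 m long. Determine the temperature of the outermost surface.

T ≈ 301 K

Cylindrical conduction, so R = ln(r₂/r₁)/(2πkL) per layer, in series:
R_copper pipe wall = ln(168.9/165)/(2π×385×22.2) = 4.35×10^-7 K/W
R_cork board = ln(189.9/168.9)/(2π×0.0481×22.2) = 0.01747 K/W
R_outer film = 1/(h_o·2πr_oL) = 1/(12.7×2π×0.1899×22.2) = 0.002973 K/W
R_total = 0.02044 K/W
Q = ΔT/R_total = 104/0.02044
Q = 5090 W
T_interface = T_inner − Q·ΣR(inner→interface) = 390 − 5090×0.01747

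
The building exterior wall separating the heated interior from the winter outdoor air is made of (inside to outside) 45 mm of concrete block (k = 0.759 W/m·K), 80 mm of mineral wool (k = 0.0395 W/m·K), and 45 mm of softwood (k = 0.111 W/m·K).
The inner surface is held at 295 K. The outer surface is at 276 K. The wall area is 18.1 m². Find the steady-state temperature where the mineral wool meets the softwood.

T ≈ 279 K

Thermal resistances in series:
R_concrete block = L/(kA) = 0.045/(0.759×18.1) = 0.003276 K/W
R_mineral wool = L/(kA) = 0.08/(0.0395×18.1) = 0.1119 K/W
R_softwood = L/(kA) = 0.045/(0.111×18.1) = 0.0224 K/W
R_total = 0.1376 K/W;  Q = ΔT/R_total = 19/0.1376 = 138.1 W
T_interface = T_inner − Q·ΣR(inner→interface) = 295 − 138×0.1152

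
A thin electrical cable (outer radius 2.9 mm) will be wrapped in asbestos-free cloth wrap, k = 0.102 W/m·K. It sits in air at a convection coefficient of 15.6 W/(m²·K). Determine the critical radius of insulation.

For a cylinder r_cr = k/h = 0.102/15.6
r_cr = 6.54 mm; since the bare radius (2.9 mm) is below r_cr, adding a thin layer of insulation will *increase* heat loss.

r_cr ≈ 6.54 mm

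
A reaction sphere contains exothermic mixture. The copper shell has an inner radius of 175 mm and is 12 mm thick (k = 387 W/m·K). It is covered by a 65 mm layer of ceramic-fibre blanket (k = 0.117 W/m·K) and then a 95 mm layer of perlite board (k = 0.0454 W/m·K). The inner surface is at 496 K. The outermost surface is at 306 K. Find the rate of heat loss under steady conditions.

Q ≈ 66.8 W

Each spherical layer contributes R = (1/r_i − 1/r_o)/(4πk):
R_copper shell = (1/0.175 − 1/0.187)/(4π×387) = 7.54×10^-5 K/W
R_ceramic-fibre blanket = (1/0.187 − 1/0.252)/(4π×0.117) = 0.9382 K/W
R_perlite board = (1/0.252 − 1/0.347)/(4π×0.0454) = 1.904 K/W
R_total = 2.842 K/W
Q = ΔT/R_total = 190/2.842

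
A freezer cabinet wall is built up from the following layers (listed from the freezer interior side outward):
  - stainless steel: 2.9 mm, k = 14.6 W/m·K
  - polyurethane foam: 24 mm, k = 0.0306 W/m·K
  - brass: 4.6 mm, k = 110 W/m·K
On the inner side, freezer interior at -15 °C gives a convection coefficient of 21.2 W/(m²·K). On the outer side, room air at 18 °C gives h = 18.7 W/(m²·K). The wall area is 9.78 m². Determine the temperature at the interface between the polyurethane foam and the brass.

T ≈ 16 °C

Thermal resistances in series:
R_inner film = 1/(h_i·A) = 1/(21.2×9.78) = 0.004823 K/W
R_stainless steel = L/(kA) = 0.0029/(14.6×9.78) = 2.031×10^-5 K/W
R_polyurethane foam = L/(kA) = 0.024/(0.0306×9.78) = 0.0802 K/W
R_brass = L/(kA) = 0.0046/(110×9.78) = 4.276×10^-6 K/W
R_outer film = 1/(h_o·A) = 1/(18.7×9.78) = 0.005468 K/W
R_total = 0.09051 K/W;  Q = ΔT/R_total = 33/0.09051 = 364.6 W
T_interface = T_inner + Q·ΣR(inner→interface) = -15 + 365×0.08504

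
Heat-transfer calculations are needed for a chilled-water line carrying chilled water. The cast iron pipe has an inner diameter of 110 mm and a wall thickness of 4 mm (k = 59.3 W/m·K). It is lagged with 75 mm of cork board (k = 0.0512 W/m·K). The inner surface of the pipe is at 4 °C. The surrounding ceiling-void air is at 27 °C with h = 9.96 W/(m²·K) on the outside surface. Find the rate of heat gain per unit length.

Cylindrical conduction, so R = ln(r₂/r₁)/(2πkL) per layer, in series:
R_cast iron pipe wall = ln(59/55)/(2π×59.3×1) = 1.884×10^-4 K/W
R_cork board = ln(134/59)/(2π×0.0512×1) = 2.55 K/W
R_outer film = 1/(h_o·2πr_oL) = 1/(9.96×2π×0.134×1) = 0.1192 K/W
R_total = 2.669 K/W
Q = ΔT/R_total = 23/2.669

q′ ≈ 8.62 W/m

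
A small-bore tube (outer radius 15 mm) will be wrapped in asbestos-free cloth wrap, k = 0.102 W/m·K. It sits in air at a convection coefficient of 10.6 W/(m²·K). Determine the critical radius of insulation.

For a cylinder r_cr = k/h = 0.102/10.6
r_cr = 9.62 mm; since the bare radius (15 mm) is above r_cr, any added insulation will reduce heat loss.

r_cr ≈ 9.62 mm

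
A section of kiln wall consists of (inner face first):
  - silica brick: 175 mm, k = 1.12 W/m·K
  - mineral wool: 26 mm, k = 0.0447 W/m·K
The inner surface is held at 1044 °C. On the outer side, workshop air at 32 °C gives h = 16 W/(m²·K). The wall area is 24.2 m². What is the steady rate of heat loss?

Model the wall as resistances in series:
R_silica brick = L/(kA) = 0.175/(1.12×24.2) = 0.006457 K/W
R_mineral wool = L/(kA) = 0.026/(0.0447×24.2) = 0.02404 K/W
R_outer film = 1/(h_o·A) = 1/(16×24.2) = 0.002583 K/W
R_total = 0.03307 K/W
Q = ΔT / R_total = 1012 / 0.03307

Q ≈ 30600 W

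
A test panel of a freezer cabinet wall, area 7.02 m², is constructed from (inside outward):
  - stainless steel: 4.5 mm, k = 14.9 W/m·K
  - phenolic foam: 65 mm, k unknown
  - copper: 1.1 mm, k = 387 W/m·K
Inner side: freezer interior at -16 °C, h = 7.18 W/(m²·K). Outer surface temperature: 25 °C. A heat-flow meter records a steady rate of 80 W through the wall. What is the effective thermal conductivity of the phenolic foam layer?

k ≈ 0.0188 W/(m·K)

Model the wall as resistances in series:
R_inner film = 1/(h_i·A) = 1/(7.18×7.02) = 0.01984 K/W
R_stainless steel = L/(kA) = 0.0045/(14.9×7.02) = 4.302×10^-5 K/W
R_copper = L/(kA) = 0.0011/(387×7.02) = 4.049×10^-7 K/W
Sum of known resistances R_other = 0.01988 K/W
Total R = ΔT/Q = 41/80 = 0.5125 K/W
R_phenolic foam = R_total − R_other = 0.4926 K/W
k = L/(R·A) = 0.065/(0.4926×7.02)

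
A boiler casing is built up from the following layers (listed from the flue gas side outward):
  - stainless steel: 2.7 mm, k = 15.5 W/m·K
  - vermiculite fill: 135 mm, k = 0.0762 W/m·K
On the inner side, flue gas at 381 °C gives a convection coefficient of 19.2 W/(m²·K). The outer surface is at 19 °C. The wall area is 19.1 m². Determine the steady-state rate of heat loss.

Q ≈ 3790 W

Treating each layer as a thermal resistance in series:
R_inner film = 1/(h_i·A) = 1/(19.2×19.1) = 0.002727 K/W
R_stainless steel = L/(kA) = 0.0027/(15.5×19.1) = 9.12×10^-6 K/W
R_vermiculite fill = L/(kA) = 0.135/(0.0762×19.1) = 0.09276 K/W
R_total = 0.09549 K/W
Q = ΔT / R_total = 362 / 0.09549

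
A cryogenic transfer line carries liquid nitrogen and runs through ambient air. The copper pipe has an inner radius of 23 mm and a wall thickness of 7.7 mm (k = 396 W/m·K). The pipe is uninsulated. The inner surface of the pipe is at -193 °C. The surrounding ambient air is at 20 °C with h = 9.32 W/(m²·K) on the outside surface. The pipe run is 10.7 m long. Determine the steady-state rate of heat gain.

Q ≈ 4100 W

Per-layer cylindrical resistances, series-summed:
R_copper pipe wall = ln(30.7/23)/(2π×396×10.7) = 1.085×10^-5 K/W
R_outer film = 1/(h_o·2πr_oL) = 1/(9.32×2π×0.0307×10.7) = 0.05199 K/W
R_total = 0.052 K/W
Q = ΔT/R_total = 213/0.052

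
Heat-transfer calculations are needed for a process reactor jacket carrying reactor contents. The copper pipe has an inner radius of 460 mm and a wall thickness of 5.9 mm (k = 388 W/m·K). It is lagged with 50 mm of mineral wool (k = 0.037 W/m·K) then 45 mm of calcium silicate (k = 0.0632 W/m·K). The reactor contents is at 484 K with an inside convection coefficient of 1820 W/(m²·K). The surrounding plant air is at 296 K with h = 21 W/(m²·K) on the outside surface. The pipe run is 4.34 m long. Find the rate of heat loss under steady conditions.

Q ≈ 1230 W

Radial resistances (cylindrical: R_cond = ln(r_o/r_i)/(2πkL), R_conv = 1/(h·2πrL)):
R_inner film = 1/(h_i·2πr₁L) = 1/(1820×2π×0.46×4.34) = 4.38×10^-5 K/W
R_copper pipe wall = ln(465.9/460)/(2π×388×4.34) = 1.205×10^-6 K/W
R_mineral wool = ln(515.9/465.9)/(2π×0.037×4.34) = 0.101 K/W
R_calcium silicate = ln(560.9/515.9)/(2π×0.0632×4.34) = 0.04853 K/W
R_outer film = 1/(h_o·2πr_oL) = 1/(21×2π×0.5609×4.34) = 0.003113 K/W
R_total = 0.1527 K/W
Q = ΔT/R_total = 188/0.1527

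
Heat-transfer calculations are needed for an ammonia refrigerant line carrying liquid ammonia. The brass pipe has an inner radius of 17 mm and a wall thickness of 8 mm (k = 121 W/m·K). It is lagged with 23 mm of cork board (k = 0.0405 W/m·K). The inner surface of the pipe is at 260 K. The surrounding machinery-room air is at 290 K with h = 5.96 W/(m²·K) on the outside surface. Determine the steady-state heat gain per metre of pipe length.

Cylindrical conduction, so R = ln(r₂/r₁)/(2πkL) per layer, in series:
R_brass pipe wall = ln(25/17)/(2π×121×1) = 5.073×10^-4 K/W
R_cork board = ln(48/25)/(2π×0.0405×1) = 2.563 K/W
R_outer film = 1/(h_o·2πr_oL) = 1/(5.96×2π×0.048×1) = 0.5563 K/W
R_total = 3.12 K/W
Q = ΔT/R_total = 30/3.12

q′ ≈ 9.61 W/m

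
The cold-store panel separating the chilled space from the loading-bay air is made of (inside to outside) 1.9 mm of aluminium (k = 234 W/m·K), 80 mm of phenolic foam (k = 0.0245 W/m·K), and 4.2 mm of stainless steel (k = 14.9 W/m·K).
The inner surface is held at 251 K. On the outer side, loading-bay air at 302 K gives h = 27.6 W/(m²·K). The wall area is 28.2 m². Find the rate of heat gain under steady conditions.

Model the wall as resistances in series:
R_aluminium = L/(kA) = 0.0019/(234×28.2) = 2.879×10^-7 K/W
R_phenolic foam = L/(kA) = 0.08/(0.0245×28.2) = 0.1158 K/W
R_stainless steel = L/(kA) = 0.0042/(14.9×28.2) = 9.996×10^-6 K/W
R_outer film = 1/(h_o·A) = 1/(27.6×28.2) = 0.001285 K/W
R_total = 0.1171 K/W
Q = ΔT / R_total = 51 / 0.1171

Q ≈ 436 W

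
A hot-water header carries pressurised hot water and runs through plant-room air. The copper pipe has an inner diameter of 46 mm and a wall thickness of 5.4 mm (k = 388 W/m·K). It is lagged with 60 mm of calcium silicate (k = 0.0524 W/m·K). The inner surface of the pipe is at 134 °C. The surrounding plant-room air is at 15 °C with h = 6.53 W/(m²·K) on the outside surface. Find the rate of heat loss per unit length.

q′ ≈ 31.9 W/m

Radial resistances (cylindrical: R_cond = ln(r_o/r_i)/(2πkL), R_conv = 1/(h·2πrL)):
R_copper pipe wall = ln(28.4/23)/(2π×388×1) = 8.651×10^-5 K/W
R_calcium silicate = ln(88.4/28.4)/(2π×0.0524×1) = 3.449 K/W
R_outer film = 1/(h_o·2πr_oL) = 1/(6.53×2π×0.0884×1) = 0.2757 K/W
R_total = 3.725 K/W
Q = ΔT/R_total = 119/3.725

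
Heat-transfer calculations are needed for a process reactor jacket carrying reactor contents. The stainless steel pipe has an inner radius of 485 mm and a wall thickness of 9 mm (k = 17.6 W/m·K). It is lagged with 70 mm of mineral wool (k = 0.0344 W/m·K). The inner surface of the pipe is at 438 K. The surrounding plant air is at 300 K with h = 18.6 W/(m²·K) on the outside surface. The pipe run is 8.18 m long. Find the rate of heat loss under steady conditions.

Q ≈ 1800 W

Cylindrical conduction, so R = ln(r₂/r₁)/(2πkL) per layer, in series:
R_stainless steel pipe wall = ln(494/485)/(2π×17.6×8.18) = 2.033×10^-5 K/W
R_mineral wool = ln(564/494)/(2π×0.0344×8.18) = 0.07495 K/W
R_outer film = 1/(h_o·2πr_oL) = 1/(18.6×2π×0.564×8.18) = 0.001855 K/W
R_total = 0.07683 K/W
Q = ΔT/R_total = 138/0.07683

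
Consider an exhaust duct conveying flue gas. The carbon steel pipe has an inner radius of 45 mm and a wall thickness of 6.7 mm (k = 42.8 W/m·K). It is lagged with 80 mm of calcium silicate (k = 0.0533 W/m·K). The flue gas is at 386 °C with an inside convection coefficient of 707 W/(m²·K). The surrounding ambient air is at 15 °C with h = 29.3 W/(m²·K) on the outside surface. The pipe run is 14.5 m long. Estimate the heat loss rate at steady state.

Q ≈ 1890 W

Radial resistances (cylindrical: R_cond = ln(r_o/r_i)/(2πkL), R_conv = 1/(h·2πrL)):
R_inner film = 1/(h_i·2πr₁L) = 1/(707×2π×0.045×14.5) = 3.45×10^-4 K/W
R_carbon steel pipe wall = ln(51.7/45)/(2π×42.8×14.5) = 3.559×10^-5 K/W
R_calcium silicate = ln(131.7/51.7)/(2π×0.0533×14.5) = 0.1926 K/W
R_outer film = 1/(h_o·2πr_oL) = 1/(29.3×2π×0.1317×14.5) = 0.002844 K/W
R_total = 0.1958 K/W
Q = ΔT/R_total = 371/0.1958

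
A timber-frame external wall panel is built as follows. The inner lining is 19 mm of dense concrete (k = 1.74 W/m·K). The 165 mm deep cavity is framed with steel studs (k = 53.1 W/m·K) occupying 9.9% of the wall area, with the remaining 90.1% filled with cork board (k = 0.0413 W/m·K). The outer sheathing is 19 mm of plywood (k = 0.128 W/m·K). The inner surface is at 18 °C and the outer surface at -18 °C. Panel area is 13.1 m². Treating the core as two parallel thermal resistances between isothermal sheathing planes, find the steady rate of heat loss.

Sheathing layers in series; stud and cavity paths in parallel between them.
R_inner = 0.019/(1.74×13.1) = 8.336×10^-4 K/W
R_stud  = 0.165/(53.1×0.099×13.1) = 0.002396 K/W
R_cav   = 0.165/(0.0413×0.901×13.1) = 0.3385 K/W
1/R_core = 1/R_stud + 1/R_cav → R_core = 0.002379 K/W
R_outer = 0.019/(0.128×13.1) = 0.01133 K/W
R_total = 0.01454 K/W
Q = ΔT/R_total = 36/0.01454

Q ≈ 2480 W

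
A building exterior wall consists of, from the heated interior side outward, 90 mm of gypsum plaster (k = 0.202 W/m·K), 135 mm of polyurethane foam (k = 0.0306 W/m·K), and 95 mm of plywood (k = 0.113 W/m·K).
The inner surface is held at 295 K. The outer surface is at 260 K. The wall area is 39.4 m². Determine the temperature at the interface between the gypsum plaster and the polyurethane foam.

Model the wall as resistances in series:
R_gypsum plaster = L/(kA) = 0.09/(0.202×39.4) = 0.01131 K/W
R_polyurethane foam = L/(kA) = 0.135/(0.0306×39.4) = 0.112 K/W
R_plywood = L/(kA) = 0.095/(0.113×39.4) = 0.02134 K/W
R_total = 0.1446 K/W;  Q = ΔT/R_total = 35/0.1446 = 242 W
T_interface = T_inner − Q·ΣR(inner→interface) = 295 − 242×0.01131

T ≈ 292 K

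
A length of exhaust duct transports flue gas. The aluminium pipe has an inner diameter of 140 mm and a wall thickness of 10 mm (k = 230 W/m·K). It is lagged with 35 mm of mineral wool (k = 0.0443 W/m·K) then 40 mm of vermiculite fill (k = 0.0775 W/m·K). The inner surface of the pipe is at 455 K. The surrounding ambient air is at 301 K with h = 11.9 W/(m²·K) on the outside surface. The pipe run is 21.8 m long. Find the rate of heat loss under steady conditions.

Cylindrical conduction, so R = ln(r₂/r₁)/(2πkL) per layer, in series:
R_aluminium pipe wall = ln(80/70)/(2π×230×21.8) = 4.239×10^-6 K/W
R_mineral wool = ln(115/80)/(2π×0.0443×21.8) = 0.05981 K/W
R_vermiculite fill = ln(155/115)/(2π×0.0775×21.8) = 0.02812 K/W
R_outer film = 1/(h_o·2πr_oL) = 1/(11.9×2π×0.155×21.8) = 0.003958 K/W
R_total = 0.09189 K/W
Q = ΔT/R_total = 154/0.09189

Q ≈ 1680 W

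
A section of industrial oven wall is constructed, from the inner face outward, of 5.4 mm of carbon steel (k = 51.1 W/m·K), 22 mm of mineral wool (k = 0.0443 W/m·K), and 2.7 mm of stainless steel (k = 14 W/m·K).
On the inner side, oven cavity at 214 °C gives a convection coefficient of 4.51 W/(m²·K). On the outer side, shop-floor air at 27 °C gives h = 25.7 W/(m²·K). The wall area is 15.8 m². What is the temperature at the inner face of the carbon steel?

T ≈ 159 °C

Using the resistance-network approach (series):
R_inner film = 1/(h_i·A) = 1/(4.51×15.8) = 0.01403 K/W
R_carbon steel = L/(kA) = 0.0054/(51.1×15.8) = 6.688×10^-6 K/W
R_mineral wool = L/(kA) = 0.022/(0.0443×15.8) = 0.03143 K/W
R_stainless steel = L/(kA) = 0.0027/(14×15.8) = 1.221×10^-5 K/W
R_outer film = 1/(h_o·A) = 1/(25.7×15.8) = 0.002463 K/W
R_total = 0.04795 K/W;  Q = ΔT/R_total = 187/0.04795 = 3900 W
T_interface = T_inner − Q·ΣR(inner→interface) = 214 − 3900×0.01403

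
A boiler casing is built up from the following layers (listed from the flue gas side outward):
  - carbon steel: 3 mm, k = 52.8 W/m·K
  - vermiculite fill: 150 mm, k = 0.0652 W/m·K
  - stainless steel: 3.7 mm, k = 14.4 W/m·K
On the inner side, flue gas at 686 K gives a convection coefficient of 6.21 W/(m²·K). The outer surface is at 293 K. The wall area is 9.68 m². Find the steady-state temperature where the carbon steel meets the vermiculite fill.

T ≈ 660 K

Using the resistance-network approach (series):
R_inner film = 1/(h_i·A) = 1/(6.21×9.68) = 0.01664 K/W
R_carbon steel = L/(kA) = 0.003/(52.8×9.68) = 5.87×10^-6 K/W
R_vermiculite fill = L/(kA) = 0.15/(0.0652×9.68) = 0.2377 K/W
R_stainless steel = L/(kA) = 0.0037/(14.4×9.68) = 2.654×10^-5 K/W
R_total = 0.2543 K/W;  Q = ΔT/R_total = 393/0.2543 = 1545 W
T_interface = T_inner − Q·ΣR(inner→interface) = 686 − 1550×0.01664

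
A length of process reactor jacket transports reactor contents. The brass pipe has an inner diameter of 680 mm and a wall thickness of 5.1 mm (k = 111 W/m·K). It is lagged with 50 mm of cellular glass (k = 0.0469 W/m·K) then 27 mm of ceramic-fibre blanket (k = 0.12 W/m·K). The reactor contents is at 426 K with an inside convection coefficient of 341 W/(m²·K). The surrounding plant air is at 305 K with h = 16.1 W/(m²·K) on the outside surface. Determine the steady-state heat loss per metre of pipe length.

Cylindrical conduction, so R = ln(r₂/r₁)/(2πkL) per layer, in series:
R_inner film = 1/(h_i·2πr₁L) = 1/(341×2π×0.34×1) = 0.001373 K/W
R_brass pipe wall = ln(345.1/340)/(2π×111×1) = 2.135×10^-5 K/W
R_cellular glass = ln(395.1/345.1)/(2π×0.0469×1) = 0.4592 K/W
R_ceramic-fibre blanket = ln(422.1/395.1)/(2π×0.12×1) = 0.08767 K/W
R_outer film = 1/(h_o·2πr_oL) = 1/(16.1×2π×0.4221×1) = 0.02342 K/W
R_total = 0.5716 K/W
Q = ΔT/R_total = 121/0.5716

q′ ≈ 212 W/m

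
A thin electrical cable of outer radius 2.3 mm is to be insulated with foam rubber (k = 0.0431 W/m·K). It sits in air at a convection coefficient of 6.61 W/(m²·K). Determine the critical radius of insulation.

r_cr ≈ 6.52 mm

For a cylinder r_cr = k/h = 0.0431/6.61
r_cr = 6.52 mm; since the bare radius (2.3 mm) is below r_cr, adding a thin layer of insulation will *increase* heat loss.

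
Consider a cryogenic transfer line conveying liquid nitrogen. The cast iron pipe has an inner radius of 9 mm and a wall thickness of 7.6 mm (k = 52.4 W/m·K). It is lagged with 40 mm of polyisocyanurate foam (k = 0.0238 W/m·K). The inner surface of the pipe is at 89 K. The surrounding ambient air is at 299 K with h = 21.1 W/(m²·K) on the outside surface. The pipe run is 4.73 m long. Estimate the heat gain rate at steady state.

Q ≈ 119 W

Cylindrical conduction, so R = ln(r₂/r₁)/(2πkL) per layer, in series:
R_cast iron pipe wall = ln(16.6/9)/(2π×52.4×4.73) = 3.931×10^-4 K/W
R_polyisocyanurate foam = ln(56.6/16.6)/(2π×0.0238×4.73) = 1.734 K/W
R_outer film = 1/(h_o·2πr_oL) = 1/(21.1×2π×0.0566×4.73) = 0.02817 K/W
R_total = 1.763 K/W
Q = ΔT/R_total = 210/1.763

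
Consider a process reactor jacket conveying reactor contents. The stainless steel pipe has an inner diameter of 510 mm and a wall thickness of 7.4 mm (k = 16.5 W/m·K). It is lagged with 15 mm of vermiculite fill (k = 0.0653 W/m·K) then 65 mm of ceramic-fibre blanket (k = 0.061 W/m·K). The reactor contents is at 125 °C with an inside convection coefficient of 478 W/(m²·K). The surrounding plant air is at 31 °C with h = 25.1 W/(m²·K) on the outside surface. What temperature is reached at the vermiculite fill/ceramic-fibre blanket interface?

T ≈ 107 °C

Radial resistances (cylindrical: R_cond = ln(r_o/r_i)/(2πkL), R_conv = 1/(h·2πrL)):
R_inner film = 1/(h_i·2πr₁L) = 1/(478×2π×0.255×1) = 0.001306 K/W
R_stainless steel pipe wall = ln(262.4/255)/(2π×16.5×1) = 2.759×10^-4 K/W
R_vermiculite fill = ln(277.4/262.4)/(2π×0.0653×1) = 0.1355 K/W
R_ceramic-fibre blanket = ln(342.4/277.4)/(2π×0.061×1) = 0.5493 K/W
R_outer film = 1/(h_o·2πr_oL) = 1/(25.1×2π×0.3424×1) = 0.01852 K/W
R_total = 0.7049 K/W
Q = ΔT/R_total = 94/0.7049
Q = 133 W/m
T_interface = T_inner − Q·ΣR(inner→interface) = 125 − 133×0.1371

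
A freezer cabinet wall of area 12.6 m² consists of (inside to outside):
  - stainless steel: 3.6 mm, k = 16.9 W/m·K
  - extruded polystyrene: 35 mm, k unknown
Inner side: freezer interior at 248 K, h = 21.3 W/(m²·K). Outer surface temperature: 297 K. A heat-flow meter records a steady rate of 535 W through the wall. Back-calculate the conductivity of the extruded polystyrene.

k ≈ 0.0316 W/(m·K)

Model the wall as resistances in series:
R_inner film = 1/(h_i·A) = 1/(21.3×12.6) = 0.003726 K/W
R_stainless steel = L/(kA) = 0.0036/(16.9×12.6) = 1.691×10^-5 K/W
Sum of known resistances R_other = 0.003743 K/W
Total R = ΔT/Q = 49/535 = 0.09159 K/W
R_extruded polystyrene = R_total − R_other = 0.08785 K/W
k = L/(R·A) = 0.035/(0.08785×12.6)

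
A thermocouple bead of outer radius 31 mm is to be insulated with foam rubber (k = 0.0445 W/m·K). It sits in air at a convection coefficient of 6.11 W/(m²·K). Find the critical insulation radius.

For a sphere r_cr = 2k/h = 2×0.0445/6.11
r_cr = 14.6 mm; since the bare radius (31 mm) is above r_cr, any added insulation will reduce heat loss.

r_cr ≈ 14.6 mm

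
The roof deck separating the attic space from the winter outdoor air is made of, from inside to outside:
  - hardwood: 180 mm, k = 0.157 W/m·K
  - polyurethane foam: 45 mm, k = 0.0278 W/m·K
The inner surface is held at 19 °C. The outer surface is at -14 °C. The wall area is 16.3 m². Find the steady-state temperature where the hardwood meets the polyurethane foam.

T ≈ 5.32 °C

Model the wall as resistances in series:
R_hardwood = L/(kA) = 0.18/(0.157×16.3) = 0.07034 K/W
R_polyurethane foam = L/(kA) = 0.045/(0.0278×16.3) = 0.09931 K/W
R_total = 0.1696 K/W;  Q = ΔT/R_total = 33/0.1696 = 194.5 W
T_interface = T_inner − Q·ΣR(inner→interface) = 19 − 195×0.07034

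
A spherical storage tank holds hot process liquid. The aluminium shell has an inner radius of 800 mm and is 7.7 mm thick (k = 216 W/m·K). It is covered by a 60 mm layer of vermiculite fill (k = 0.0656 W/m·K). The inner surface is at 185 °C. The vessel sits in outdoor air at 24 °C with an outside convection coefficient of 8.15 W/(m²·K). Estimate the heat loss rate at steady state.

Q ≈ 1380 W

Spherical conduction: R = (1/r_in − 1/r_out)/(4πk) per layer; series-sum.
R_aluminium shell = (1/0.8 − 1/0.8077)/(4π×216) = 4.39×10^-6 K/W
R_vermiculite fill = (1/0.8077 − 1/0.8677)/(4π×0.0656) = 0.1039 K/W
R_outer film = 1/(h·4πr_o²) = 1/(8.15×4π×0.8677²) = 0.01297 K/W
R_total = 0.1168 K/W
Q = ΔT/R_total = 161/0.1168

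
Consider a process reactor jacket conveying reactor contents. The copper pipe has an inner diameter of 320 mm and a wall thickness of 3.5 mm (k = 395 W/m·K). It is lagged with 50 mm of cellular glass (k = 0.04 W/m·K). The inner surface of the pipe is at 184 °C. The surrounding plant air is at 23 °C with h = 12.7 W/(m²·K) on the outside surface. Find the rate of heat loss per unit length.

q′ ≈ 144 W/m

Radial resistances (cylindrical: R_cond = ln(r_o/r_i)/(2πkL), R_conv = 1/(h·2πrL)):
R_copper pipe wall = ln(163.5/160)/(2π×395×1) = 8.719×10^-6 K/W
R_cellular glass = ln(213.5/163.5)/(2π×0.04×1) = 1.062 K/W
R_outer film = 1/(h_o·2πr_oL) = 1/(12.7×2π×0.2135×1) = 0.0587 K/W
R_total = 1.12 K/W
Q = ΔT/R_total = 161/1.12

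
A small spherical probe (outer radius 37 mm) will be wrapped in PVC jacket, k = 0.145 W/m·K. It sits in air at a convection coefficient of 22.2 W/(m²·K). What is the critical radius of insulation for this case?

r_cr ≈ 13.1 mm

For a sphere r_cr = 2k/h = 2×0.145/22.2
r_cr = 13.1 mm; since the bare radius (37 mm) is above r_cr, any added insulation will reduce heat loss.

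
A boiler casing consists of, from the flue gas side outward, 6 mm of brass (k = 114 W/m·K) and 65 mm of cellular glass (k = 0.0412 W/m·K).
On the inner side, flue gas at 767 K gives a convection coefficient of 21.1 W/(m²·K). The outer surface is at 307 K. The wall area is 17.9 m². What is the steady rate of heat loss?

Using the resistance-network approach (series):
R_inner film = 1/(h_i·A) = 1/(21.1×17.9) = 0.002648 K/W
R_brass = L/(kA) = 0.006/(114×17.9) = 2.94×10^-6 K/W
R_cellular glass = L/(kA) = 0.065/(0.0412×17.9) = 0.08814 K/W
R_total = 0.09079 K/W
Q = ΔT / R_total = 460 / 0.09079

Q ≈ 5070 W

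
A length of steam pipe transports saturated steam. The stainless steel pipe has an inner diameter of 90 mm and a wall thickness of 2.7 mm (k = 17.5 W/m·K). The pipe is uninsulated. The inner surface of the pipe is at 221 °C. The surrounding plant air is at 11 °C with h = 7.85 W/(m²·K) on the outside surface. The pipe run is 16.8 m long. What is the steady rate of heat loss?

Q ≈ 8290 W

For a radial system each layer contributes R = ln(r_out/r_in)/(2πkL); films add R = 1/(hA).
R_stainless steel pipe wall = ln(47.7/45)/(2π×17.5×16.8) = 3.154×10^-5 K/W
R_outer film = 1/(h_o·2πr_oL) = 1/(7.85×2π×0.0477×16.8) = 0.0253 K/W
R_total = 0.02533 K/W
Q = ΔT/R_total = 210/0.02533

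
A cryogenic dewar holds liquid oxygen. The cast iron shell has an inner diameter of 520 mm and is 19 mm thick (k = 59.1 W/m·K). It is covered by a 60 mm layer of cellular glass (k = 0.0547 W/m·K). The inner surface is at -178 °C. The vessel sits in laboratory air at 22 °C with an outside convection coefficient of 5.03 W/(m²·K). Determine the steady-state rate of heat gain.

For a spherical shell R = (1/r₁ − 1/r₂)/(4πk); film R = 1/(h·4πr²). In series:
R_cast iron shell = (1/0.26 − 1/0.279)/(4π×59.1) = 3.527×10^-4 K/W
R_cellular glass = (1/0.279 − 1/0.339)/(4π×0.0547) = 0.9229 K/W
R_outer film = 1/(h·4πr_o²) = 1/(5.03×4π×0.339²) = 0.1377 K/W
R_total = 1.061 K/W
Q = ΔT/R_total = 200/1.061

Q ≈ 189 W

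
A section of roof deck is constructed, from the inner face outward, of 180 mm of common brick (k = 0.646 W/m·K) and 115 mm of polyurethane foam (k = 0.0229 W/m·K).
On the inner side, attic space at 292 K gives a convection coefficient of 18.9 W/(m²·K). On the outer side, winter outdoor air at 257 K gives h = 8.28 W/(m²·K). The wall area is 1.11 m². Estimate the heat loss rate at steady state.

Q ≈ 7.1 W

Using the resistance-network approach (series):
R_inner film = 1/(h_i·A) = 1/(18.9×1.11) = 0.04767 K/W
R_common brick = L/(kA) = 0.18/(0.646×1.11) = 0.251 K/W
R_polyurethane foam = L/(kA) = 0.115/(0.0229×1.11) = 4.524 K/W
R_outer film = 1/(h_o·A) = 1/(8.28×1.11) = 0.1088 K/W
R_total = 4.932 K/W
Q = ΔT / R_total = 35 / 4.932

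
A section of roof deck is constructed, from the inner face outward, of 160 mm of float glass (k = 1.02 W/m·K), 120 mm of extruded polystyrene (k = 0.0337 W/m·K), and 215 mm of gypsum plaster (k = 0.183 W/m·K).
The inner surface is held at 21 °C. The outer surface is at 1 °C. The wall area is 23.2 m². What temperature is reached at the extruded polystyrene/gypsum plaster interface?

Series thermal resistances:
R_float glass = L/(kA) = 0.16/(1.02×23.2) = 0.006761 K/W
R_extruded polystyrene = L/(kA) = 0.12/(0.0337×23.2) = 0.1535 K/W
R_gypsum plaster = L/(kA) = 0.215/(0.183×23.2) = 0.05064 K/W
R_total = 0.2109 K/W;  Q = ΔT/R_total = 20/0.2109 = 94.84 W
T_interface = T_inner − Q·ΣR(inner→interface) = 21 − 94.8×0.1602

T ≈ 5.8 °C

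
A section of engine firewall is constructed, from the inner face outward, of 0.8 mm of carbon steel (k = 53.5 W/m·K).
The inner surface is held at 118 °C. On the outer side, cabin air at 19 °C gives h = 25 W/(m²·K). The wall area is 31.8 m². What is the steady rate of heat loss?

Q ≈ 78700 W

Using the resistance-network approach (series):
R_carbon steel = L/(kA) = 0.0008/(53.5×31.8) = 4.702×10^-7 K/W
R_outer film = 1/(h_o·A) = 1/(25×31.8) = 0.001258 K/W
R_total = 0.001258 K/W
Q = ΔT / R_total = 99 / 0.001258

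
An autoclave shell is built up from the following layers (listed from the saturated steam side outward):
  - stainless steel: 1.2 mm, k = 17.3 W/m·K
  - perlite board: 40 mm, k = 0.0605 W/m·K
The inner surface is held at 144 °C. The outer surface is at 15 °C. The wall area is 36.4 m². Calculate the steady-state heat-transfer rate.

Q ≈ 7100 W

Model the wall as resistances in series:
R_stainless steel = L/(kA) = 0.0012/(17.3×36.4) = 1.906×10^-6 K/W
R_perlite board = L/(kA) = 0.04/(0.0605×36.4) = 0.01816 K/W
R_total = 0.01817 K/W
Q = ΔT / R_total = 129 / 0.01817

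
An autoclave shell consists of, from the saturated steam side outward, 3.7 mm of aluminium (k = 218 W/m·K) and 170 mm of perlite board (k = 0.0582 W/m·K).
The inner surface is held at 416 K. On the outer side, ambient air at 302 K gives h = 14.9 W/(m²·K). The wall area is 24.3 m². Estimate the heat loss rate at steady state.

Q ≈ 927 W

Treating each layer as a thermal resistance in series:
R_aluminium = L/(kA) = 0.0037/(218×24.3) = 6.985×10^-7 K/W
R_perlite board = L/(kA) = 0.17/(0.0582×24.3) = 0.1202 K/W
R_outer film = 1/(h_o·A) = 1/(14.9×24.3) = 0.002762 K/W
R_total = 0.123 K/W
Q = ΔT / R_total = 114 / 0.123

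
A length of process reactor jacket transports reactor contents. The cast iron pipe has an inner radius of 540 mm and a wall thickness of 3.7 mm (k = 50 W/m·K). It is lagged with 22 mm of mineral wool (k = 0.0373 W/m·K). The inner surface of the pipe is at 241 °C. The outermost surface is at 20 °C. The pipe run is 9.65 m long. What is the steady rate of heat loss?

Treating each annulus and film as a series resistance:
R_cast iron pipe wall = ln(543.7/540)/(2π×50×9.65) = 2.252×10^-6 K/W
R_mineral wool = ln(565.7/543.7)/(2π×0.0373×9.65) = 0.01754 K/W
R_total = 0.01754 K/W
Q = ΔT/R_total = 221/0.01754

Q ≈ 12600 W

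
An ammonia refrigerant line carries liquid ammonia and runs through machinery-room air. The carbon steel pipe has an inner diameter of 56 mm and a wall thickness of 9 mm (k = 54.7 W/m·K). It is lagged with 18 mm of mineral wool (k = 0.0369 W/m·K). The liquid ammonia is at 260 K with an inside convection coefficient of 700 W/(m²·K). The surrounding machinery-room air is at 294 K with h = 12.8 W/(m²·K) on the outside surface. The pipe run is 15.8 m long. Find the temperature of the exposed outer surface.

Per-layer cylindrical resistances, series-summed:
R_inner film = 1/(h_i·2πr₁L) = 1/(700×2π×0.028×15.8) = 5.139×10^-4 K/W
R_carbon steel pipe wall = ln(37/28)/(2π×54.7×15.8) = 5.133×10^-5 K/W
R_mineral wool = ln(55/37)/(2π×0.0369×15.8) = 0.1082 K/W
R_outer film = 1/(h_o·2πr_oL) = 1/(12.8×2π×0.055×15.8) = 0.01431 K/W
R_total = 0.1231 K/W
Q = ΔT/R_total = 34/0.1231
Q = 276 W
T_interface = T_inner + Q·ΣR(inner→interface) = 260 + 276×0.1088

T ≈ 290 K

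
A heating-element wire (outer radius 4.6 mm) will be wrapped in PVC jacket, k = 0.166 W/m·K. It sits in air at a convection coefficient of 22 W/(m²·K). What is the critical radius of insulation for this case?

For a cylinder r_cr = k/h = 0.166/22
r_cr = 7.55 mm; since the bare radius (4.6 mm) is below r_cr, adding a thin layer of insulation will *increase* heat loss.

r_cr ≈ 7.55 mm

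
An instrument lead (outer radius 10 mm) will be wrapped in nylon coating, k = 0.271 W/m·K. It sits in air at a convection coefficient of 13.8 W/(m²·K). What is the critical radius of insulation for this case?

For a cylinder r_cr = k/h = 0.271/13.8
r_cr = 19.6 mm; since the bare radius (10 mm) is below r_cr, adding a thin layer of insulation will *increase* heat loss.

r_cr ≈ 19.6 mm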